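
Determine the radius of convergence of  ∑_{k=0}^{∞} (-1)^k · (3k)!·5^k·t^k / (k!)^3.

R = 1/135

Ratio test: |a_{k+1}/a_k| = (3k+1)·(3k+2)·(3k+3)/(k+1)³ · 5 → 135 as k → ∞.
Thus R = 1/(135) = 1/135.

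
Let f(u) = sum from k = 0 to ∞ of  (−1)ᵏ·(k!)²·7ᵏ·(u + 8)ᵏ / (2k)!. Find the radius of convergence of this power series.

The ratio of consecutive coefficients is (k+1)²/[(2k+1)·(2k+2)] · 7 → 7/4.
The series converges when 7/4 · |u + 8| < 1, giving R = 4/7.

R = 4/7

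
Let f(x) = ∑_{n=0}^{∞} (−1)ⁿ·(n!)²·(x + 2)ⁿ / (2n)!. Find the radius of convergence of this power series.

By the ratio test, |a_{n+1}/a_n| = (n+1)²/[(2n+1)·(2n+2)] → 1/4.
The series converges when 1/4 · |x + 2| < 1, giving R = 4.

R = 4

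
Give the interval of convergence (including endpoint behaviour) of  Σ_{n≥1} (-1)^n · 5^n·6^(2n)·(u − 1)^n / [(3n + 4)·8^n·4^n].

By the ratio test, |a_{n+1}/a_n| = [(3n + 4)/(3(n+1) + 4)] · 5·36/(8·4) → 45/8.
Thus R = 1/(45/8) = 8/45.
At u = 53/45: convergence follows from the alternating series test (terms decrease monotonically to 0).
Check u = 37/45: comparison with the harmonic series Σ 1/n shows the series diverges.

(37/45, 53/45]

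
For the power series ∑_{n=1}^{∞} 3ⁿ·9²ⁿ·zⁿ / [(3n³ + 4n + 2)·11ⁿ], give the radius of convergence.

R = 11/243

The ratio of consecutive coefficients is [(3n³ + 4n + 2)/(3(n+1)³ + 4(n+1) + 2)] · 3·81/11 → 243/11.
Hence the series converges for |z| < 1/(243/11) = 11/243, so the radius of convergence is 11/243.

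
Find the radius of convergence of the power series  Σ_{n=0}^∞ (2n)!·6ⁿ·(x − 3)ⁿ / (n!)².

R = 1/24

The ratio of consecutive coefficients is (2n+1)·(2n+2)/(n+1)² · 6 → 24.
The series converges when 24 · |x − 3| < 1, giving R = 1/24.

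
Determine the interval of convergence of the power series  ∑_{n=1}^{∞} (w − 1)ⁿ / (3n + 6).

[0, 2)

Apply the ratio test: |a_{n+1}| / |a_n| = (3n + 6)/(3(n+1) + 6), which tends to 1 as n → ∞.
Hence R = 1.
When w = 2, comparison with the harmonic series Σ 1/n shows the series diverges.
At w = 0: an alternating series whose terms decrease to 0 in absolute value, so it converges by the Leibniz criterion.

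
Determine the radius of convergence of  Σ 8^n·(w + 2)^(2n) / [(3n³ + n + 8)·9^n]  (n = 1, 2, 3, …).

R = 3√2/4

Ratio test: |a_{n+1}/a_n| = [(3n³ + n + 8)/(3(n+1)³ + (n+1) + 8)] · 8/9 → 8/9 as n → ∞.
Writing y = (w + 2)², the series in y has radius 9/8, so |w + 2| < √(9/8) and R = 3√2/4.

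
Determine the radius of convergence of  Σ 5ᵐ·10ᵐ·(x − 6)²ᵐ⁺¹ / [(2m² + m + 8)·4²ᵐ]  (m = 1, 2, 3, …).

R = 2√2/5

Apply the ratio test: |a_{m+1}| / |a_m| = [(2m² + m + 8)/(2(m+1)² + (m+1) + 8)] · 5·10/16, which tends to 25/8 as m → ∞.
Writing y = (x − 6)², the series in y has radius 8/25, so |x − 6| < √(8/25) and R = 2√2/5.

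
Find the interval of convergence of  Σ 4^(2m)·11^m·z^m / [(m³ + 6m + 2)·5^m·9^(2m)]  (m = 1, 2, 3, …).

The ratio of consecutive coefficients is [(m³ + 6m + 2)/((m+1)³ + 6(m+1) + 2)] · 16·11/(5·81) → 176/405.
Hence the series converges for |z| < 1/(176/405) = 405/176, so the radius of convergence is 405/176.
Check z = 405/176: absolute convergence follows by limit comparison with Σ 1/m³.
Check z = -405/176: the series is dominated by a constant times Σ 1/m³, which converges (p = 3 > 1).

[-405/176, 405/176]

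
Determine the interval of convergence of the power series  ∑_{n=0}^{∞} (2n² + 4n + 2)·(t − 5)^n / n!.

Ratio test: |a_{n+1}/a_n| = (2(n+1)² + 4(n+1) + 2)/(2n² + 4n + 2) · 1/(n+1) → 0 as n → ∞.
The limit is 0, so the series converges for all t; R = ∞.

(−∞, ∞)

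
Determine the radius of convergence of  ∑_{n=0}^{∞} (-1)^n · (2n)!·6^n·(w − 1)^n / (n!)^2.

Ratio test: |a_{n+1}/a_n| = (2n+1)·(2n+2)/(n+1)² · 6 → 24 as n → ∞.
Thus R = 1/(24) = 1/24.

R = 1/24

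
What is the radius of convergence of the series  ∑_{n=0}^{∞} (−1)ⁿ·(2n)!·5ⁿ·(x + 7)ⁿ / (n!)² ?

The ratio of consecutive coefficients is (2n+1)·(2n+2)/(n+1)² · 5 → 20.
The series converges when 20 · |x + 7| < 1, giving R = 1/20.

R = 1/20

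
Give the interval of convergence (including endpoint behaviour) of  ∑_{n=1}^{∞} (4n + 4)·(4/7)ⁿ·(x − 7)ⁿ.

Apply the ratio test: |a_{n+1}| / |a_n| = [(4(n+1) + 4)/(4n + 4)] · 4/7, which tends to 4/7 as n → ∞.
Thus R = 1/(4/7) = 7/4.
Endpoint x = 35/4: the n-th term does not approach 0; divergence by the term test.
Endpoint x = 21/4: the terms have absolute value of order n, which does not tend to 0, so the series diverges by the divergence test.

(21/4, 35/4)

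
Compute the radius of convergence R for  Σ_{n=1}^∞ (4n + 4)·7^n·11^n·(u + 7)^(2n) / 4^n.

R = 2√77/77

The ratio of consecutive coefficients is [(4(n+1) + 4)/(4n + 4)] · 7·11/4 → 77/4.
Since the exponent of (u + 7) increases by 2 each term, convergence requires |u + 7|² < 4/77, hence R = 2√77/77.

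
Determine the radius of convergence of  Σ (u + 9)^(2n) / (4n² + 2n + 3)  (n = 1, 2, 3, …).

R = 1

By the ratio test, |a_{n+1}/a_n| = (4n² + 2n + 3)/(4(n+1)² + 2(n+1) + 3) → 1.
Successive powers of (u + 9) differ by 2, so the series converges when |u + 9|² · 1 < 1, i.e. |u + 9| < √(1) = 1. So R = 1.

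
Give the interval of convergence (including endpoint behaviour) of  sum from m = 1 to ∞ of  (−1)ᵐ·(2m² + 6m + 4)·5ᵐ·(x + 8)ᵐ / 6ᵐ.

(-46/5, -34/5)

Apply the ratio test: |a_{m+1}| / |a_m| = [(2(m+1)² + 6(m+1) + 4)/(2m² + 6m + 4)] · 5/6, which tends to 5/6 as m → ∞.
Hence the series converges for |x + 8| < 1/(5/6) = 6/5, so the radius of convergence is 6/5.
When x = -34/5, the terms have absolute value of order m², which does not tend to 0, so the series diverges by the divergence test.
At x = -46/5: the terms have absolute value of order m², which does not tend to 0, so the series diverges by the divergence test.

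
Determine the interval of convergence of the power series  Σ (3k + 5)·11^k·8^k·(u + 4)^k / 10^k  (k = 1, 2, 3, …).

(-181/44, -171/44)

By the ratio test, |a_{k+1}/a_k| = [(3(k+1) + 5)/(3k + 5)] · 11·8/10 → 44/5.
Hence the series converges for |u + 4| < 1/(44/5) = 5/44, so the radius of convergence is 5/44.
When u = -171/44, the k-th term does not approach 0; divergence by the term test.
When u = -181/44, the terms do not tend to 0, so the series diverges.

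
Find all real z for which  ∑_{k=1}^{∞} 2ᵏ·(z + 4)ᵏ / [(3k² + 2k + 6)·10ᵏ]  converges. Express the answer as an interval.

The ratio of consecutive coefficients is [(3k² + 2k + 6)/(3(k+1)² + 2(k+1) + 6)] · 2/10 → 1/5.
Convergence for |z + 4| · 1/5 < 1, i.e. |z + 4| < 5. So R = 5.
Check z = 1: absolute convergence follows by limit comparison with Σ 1/k².
At z = -9: the terms are on the order of 1/k², so the series converges absolutely by comparison with the p-series (p = 2 > 1).

[-9, 1]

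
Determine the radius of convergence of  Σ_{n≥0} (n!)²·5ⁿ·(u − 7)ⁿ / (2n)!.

R = 4/5

Apply the ratio test: |a_{n+1}| / |a_n| = (n+1)²/[(2n+1)·(2n+2)] · 5, which tends to 5/4 as n → ∞.
Hence the series converges for |u − 7| < 1/(5/4) = 4/5, so the radius of convergence is 4/5.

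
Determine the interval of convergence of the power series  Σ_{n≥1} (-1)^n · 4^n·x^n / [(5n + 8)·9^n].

Apply the ratio test: |a_{n+1}| / |a_n| = [(5n + 8)/(5(n+1) + 8)] · 4/9, which tends to 4/9 as n → ∞.
Convergence for |x| · 4/9 < 1, i.e. |x| < 9/4. So R = 9/4.
Endpoint x = 9/4: an alternating series whose terms decrease to 0 in absolute value, so it converges by the Leibniz criterion.
At x = -9/4: the terms are asymptotic to a nonzero constant times 1/n, so the series diverges by limit comparison with Σ 1/n.

(-9/4, 9/4]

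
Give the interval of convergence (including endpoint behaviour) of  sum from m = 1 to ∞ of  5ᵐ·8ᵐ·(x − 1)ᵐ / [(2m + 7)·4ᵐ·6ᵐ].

By the ratio test, |a_{m+1}/a_m| = [(2m + 7)/(2(m+1) + 7)] · 5·8/(4·6) → 5/3.
Hence the series converges for |x − 1| < 1/(5/3) = 3/5, so the radius of convergence is 3/5.
At x = 8/5: comparison with the harmonic series Σ 1/m shows the series diverges.
When x = 2/5, convergence follows from the alternating series test (terms decrease monotonically to 0).

[2/5, 8/5)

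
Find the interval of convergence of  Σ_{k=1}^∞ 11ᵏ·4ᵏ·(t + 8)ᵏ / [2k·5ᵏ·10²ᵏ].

By the ratio test, |a_{k+1}/a_k| = [2k/2(k+1)] · 11·4/(5·100) → 11/125.
Convergence for |t + 8| · 11/125 < 1, i.e. |t + 8| < 125/11. So R = 125/11.
At t = 37/11: the terms are asymptotic to a nonzero constant times 1/k, so the series diverges by limit comparison with Σ 1/k.
When t = -213/11, convergence follows from the alternating series test (terms decrease monotonically to 0).

[-213/11, 37/11)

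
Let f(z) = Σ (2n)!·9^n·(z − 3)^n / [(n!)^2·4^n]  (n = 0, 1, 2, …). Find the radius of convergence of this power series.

R = 1/9

The ratio of consecutive coefficients is (2n+1)·(2n+2)/(n+1)² · 9/4 → 9.
The series converges when 9 · |z − 3| < 1, giving R = 1/9.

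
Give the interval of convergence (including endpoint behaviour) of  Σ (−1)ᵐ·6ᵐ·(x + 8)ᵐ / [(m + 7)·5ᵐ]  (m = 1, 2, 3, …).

(-53/6, -43/6]

Apply the ratio test: |a_{m+1}| / |a_m| = [(m + 7)/((m+1) + 7)] · 6/5, which tends to 6/5 as m → ∞.
Hence the series converges for |x + 8| < 1/(6/5) = 5/6, so the radius of convergence is 5/6.
At x = -43/6: the terms alternate in sign and decrease monotonically to 0 in absolute value (size ~ c/m), so the alternating series test gives convergence.
At x = -53/6: comparison with the harmonic series Σ 1/m shows the series diverges.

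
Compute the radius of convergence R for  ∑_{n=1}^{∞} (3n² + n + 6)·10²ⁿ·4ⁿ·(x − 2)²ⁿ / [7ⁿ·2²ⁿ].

By the ratio test, |a_{n+1}/a_n| = [(3(n+1)² + (n+1) + 6)/(3n² + n + 6)] · 100·4/(7·4) → 100/7.
Since the exponent of (x − 2) increases by 2 each term, convergence requires |x − 2|² < 7/100, hence R = √7/10.

R = √7/10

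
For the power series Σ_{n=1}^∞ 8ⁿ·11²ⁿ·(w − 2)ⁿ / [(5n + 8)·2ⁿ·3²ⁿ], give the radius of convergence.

R = 9/484

By the ratio test, |a_{n+1}/a_n| = [(5n + 8)/(5(n+1) + 8)] · 8·121/(2·9) → 484/9.
The series converges when 484/9 · |w − 2| < 1, giving R = 9/484.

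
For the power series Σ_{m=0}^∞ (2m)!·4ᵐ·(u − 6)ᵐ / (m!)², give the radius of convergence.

Ratio test: |a_{m+1}/a_m| = (2m+1)·(2m+2)/(m+1)² · 4 → 16 as m → ∞.
The series converges when 16 · |u − 6| < 1, giving R = 1/16.

R = 1/16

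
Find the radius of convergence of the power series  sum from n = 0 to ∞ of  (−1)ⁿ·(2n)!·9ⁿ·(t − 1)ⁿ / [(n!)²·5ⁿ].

R = 5/36

Apply the ratio test: |a_{n+1}| / |a_n| = (2n+1)·(2n+2)/(n+1)² · 9/5, which tends to 36/5 as n → ∞.
Hence the series converges for |t − 1| < 1/(36/5) = 5/36, so the radius of convergence is 5/36.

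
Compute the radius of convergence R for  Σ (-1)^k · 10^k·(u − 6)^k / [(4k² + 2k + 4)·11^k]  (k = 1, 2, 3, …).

By the ratio test, |a_{k+1}/a_k| = [(4k² + 2k + 4)/(4(k+1)² + 2(k+1) + 4)] · 10/11 → 10/11.
Convergence for |u − 6| · 10/11 < 1, i.e. |u − 6| < 11/10. So R = 11/10.

R = 11/10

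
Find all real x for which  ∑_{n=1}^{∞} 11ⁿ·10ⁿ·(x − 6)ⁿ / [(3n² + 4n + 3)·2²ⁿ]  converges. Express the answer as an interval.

The ratio of consecutive coefficients is [(3n² + 4n + 3)/(3(n+1)² + 4(n+1) + 3)] · 11·10/4 → 55/2.
Thus R = 1/(55/2) = 2/55.
Check x = 332/55: the terms are on the order of 1/n², so the series converges absolutely by comparison with the p-series (p = 2 > 1).
At x = 328/55: the series is dominated by a constant times Σ 1/n², which converges (p = 2 > 1).

[328/55, 332/55]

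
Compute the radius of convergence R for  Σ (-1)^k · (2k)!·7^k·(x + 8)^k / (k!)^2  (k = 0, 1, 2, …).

Apply the ratio test: |a_{k+1}| / |a_k| = (2k+1)·(2k+2)/(k+1)² · 7, which tends to 28 as k → ∞.
Hence the series converges for |x + 8| < 1/(28) = 1/28, so the radius of convergence is 1/28.

R = 1/28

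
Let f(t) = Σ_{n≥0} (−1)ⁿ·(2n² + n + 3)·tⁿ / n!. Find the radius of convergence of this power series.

By the ratio test, |a_{n+1}/a_n| = (2(n+1)² + (n+1) + 3)/(2n² + n + 3) · 1/(n+1) → 0.
The ratio tends to 0 regardless of t, hence R = ∞.

R = ∞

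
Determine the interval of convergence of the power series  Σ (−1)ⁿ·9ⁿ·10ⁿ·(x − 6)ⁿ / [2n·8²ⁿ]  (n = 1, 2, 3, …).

The ratio of consecutive coefficients is [2n/2(n+1)] · 9·10/64 → 45/32.
Hence the series converges for |x − 6| < 1/(45/32) = 32/45, so the radius of convergence is 32/45.
Check x = 302/45: convergence follows from the alternating series test (terms decrease monotonically to 0).
At x = 238/45: the terms behave like c/n; limit comparison with the harmonic series gives divergence.

(238/45, 302/45]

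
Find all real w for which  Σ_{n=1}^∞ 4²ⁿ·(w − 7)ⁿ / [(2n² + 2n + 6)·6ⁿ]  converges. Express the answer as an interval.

[53/8, 59/8]

Apply the ratio test: |a_{n+1}| / |a_n| = [(2n² + 2n + 6)/(2(n+1)² + 2(n+1) + 6)] · 16/6, which tends to 8/3 as n → ∞.
Hence the series converges for |w − 7| < 1/(8/3) = 3/8, so the radius of convergence is 3/8.
At w = 59/8: the terms are on the order of 1/n², so the series converges absolutely by comparison with the p-series (p = 2 > 1).
Endpoint w = 53/8: absolute convergence follows by limit comparison with Σ 1/n².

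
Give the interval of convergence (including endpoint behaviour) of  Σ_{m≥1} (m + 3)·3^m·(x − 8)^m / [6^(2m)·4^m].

Apply the ratio test: |a_{m+1}| / |a_m| = [((m+1) + 3)/(m + 3)] · 3/(36·4), which tends to 1/48 as m → ∞.
Hence the series converges for |x − 8| < 1/(1/48) = 48, so the radius of convergence is 48.
Endpoint x = 56: the terms do not tend to 0, so the series diverges.
When x = -40, the terms do not tend to 0, so the series diverges.

(-40, 56)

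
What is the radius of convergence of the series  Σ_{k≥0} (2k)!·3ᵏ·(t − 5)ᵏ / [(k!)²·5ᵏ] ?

R = 5/12

Ratio test: |a_{k+1}/a_k| = (2k+1)·(2k+2)/(k+1)² · 3/5 → 12/5 as k → ∞.
Hence the series converges for |t − 5| < 1/(12/5) = 5/12, so the radius of convergence is 5/12.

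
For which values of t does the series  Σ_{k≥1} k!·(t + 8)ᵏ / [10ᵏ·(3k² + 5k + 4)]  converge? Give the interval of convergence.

By the ratio test, |a_{k+1}/a_k| = (k+1) · 1/10 · (3k² + 5k + 4)/(3(k+1)² + 5(k+1) + 4) → ∞.
Since the ratio → ∞, the series diverges for every t ≠ -8, and R = 0.

{-8}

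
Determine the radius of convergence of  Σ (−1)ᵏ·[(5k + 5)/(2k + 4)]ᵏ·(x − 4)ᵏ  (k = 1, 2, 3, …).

R = 2/5

Root test: |a_k|^(1/k) = (5k + 5)/(2k + 4) → 5/2.
Hence the series converges for |x − 4| < 1/(5/2) = 2/5, so the radius of convergence is 2/5.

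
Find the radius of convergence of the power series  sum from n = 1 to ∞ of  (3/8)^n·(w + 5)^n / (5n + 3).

Apply the ratio test: |a_{n+1}| / |a_n| = [(5n + 3)/(5(n+1) + 3)] · 3/8, which tends to 3/8 as n → ∞.
Hence the series converges for |w + 5| < 1/(3/8) = 8/3, so the radius of convergence is 8/3.

R = 8/3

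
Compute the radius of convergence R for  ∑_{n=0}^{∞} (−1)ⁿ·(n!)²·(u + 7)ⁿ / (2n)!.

R = 4

The ratio of consecutive coefficients is (n+1)²/[(2n+1)·(2n+2)] → 1/4.
Thus R = 1/(1/4) = 4.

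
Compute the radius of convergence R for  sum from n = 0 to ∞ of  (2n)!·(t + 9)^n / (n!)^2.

R = 1/4

Ratio test: |a_{n+1}/a_n| = (2n+1)·(2n+2)/(n+1)² → 4 as n → ∞.
Thus R = 1/(4) = 1/4.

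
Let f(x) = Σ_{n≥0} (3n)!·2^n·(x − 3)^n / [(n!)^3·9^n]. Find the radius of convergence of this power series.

Apply the ratio test: |a_{n+1}| / |a_n| = (3n+1)·(3n+2)·(3n+3)/(n+1)³ · 2/9, which tends to 6 as n → ∞.
Thus R = 1/(6) = 1/6.

R = 1/6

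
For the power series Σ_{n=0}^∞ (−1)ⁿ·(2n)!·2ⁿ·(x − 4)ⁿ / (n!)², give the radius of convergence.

R = 1/8

By the ratio test, |a_{n+1}/a_n| = (2n+1)·(2n+2)/(n+1)² · 2 → 8.
Hence the series converges for |x − 4| < 1/(8) = 1/8, so the radius of convergence is 1/8.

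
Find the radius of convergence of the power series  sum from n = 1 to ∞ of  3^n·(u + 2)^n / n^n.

By the Cauchy root test, |a_n|^(1/n) = 3/n → 0.
The limit is 0 for every u, so R = ∞.

R = ∞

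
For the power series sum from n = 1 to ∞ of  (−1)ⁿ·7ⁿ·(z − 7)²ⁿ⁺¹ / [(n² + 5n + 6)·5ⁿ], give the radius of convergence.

Ratio test: |a_{n+1}/a_n| = [(n² + 5n + 6)/((n+1)² + 5(n+1) + 6)] · 7/5 → 7/5 as n → ∞.
Successive powers of (z − 7) differ by 2, so the series converges when |z − 7|² · 7/5 < 1, i.e. |z − 7| < √(5/7). So R = √35/7.

R = √35/7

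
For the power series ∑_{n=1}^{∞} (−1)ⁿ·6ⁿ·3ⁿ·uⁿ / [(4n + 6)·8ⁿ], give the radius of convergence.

Ratio test: |a_{n+1}/a_n| = [(4n + 6)/(4(n+1) + 6)] · 6·3/8 → 9/4 as n → ∞.
Convergence for |u| · 9/4 < 1, i.e. |u| < 4/9. So R = 4/9.

R = 4/9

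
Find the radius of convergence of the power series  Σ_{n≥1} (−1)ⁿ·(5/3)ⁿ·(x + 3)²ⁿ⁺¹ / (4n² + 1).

Apply the ratio test: |a_{n+1}| / |a_n| = [(4n² + 1)/(4(n+1)² + 1)] · 5/3, which tends to 5/3 as n → ∞.
Writing y = (x + 3)², the series in y has radius 3/5, so |x + 3| < √(3/5) and R = √15/5.

R = √15/5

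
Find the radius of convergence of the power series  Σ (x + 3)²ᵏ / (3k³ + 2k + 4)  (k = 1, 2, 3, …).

Apply the ratio test: |a_{k+1}| / |a_k| = (3k³ + 2k + 4)/(3(k+1)³ + 2(k+1) + 4), which tends to 1 as k → ∞.
Successive powers of (x + 3) differ by 2, so the series converges when |x + 3|² · 1 < 1, i.e. |x + 3| < √(1) = 1. So R = 1.

R = 1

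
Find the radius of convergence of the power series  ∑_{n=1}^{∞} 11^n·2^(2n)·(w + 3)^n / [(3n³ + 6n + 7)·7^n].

R = 7/44

By the ratio test, |a_{n+1}/a_n| = [(3n³ + 6n + 7)/(3(n+1)³ + 6(n+1) + 7)] · 11·4/7 → 44/7.
The series converges when 44/7 · |w + 3| < 1, giving R = 7/44.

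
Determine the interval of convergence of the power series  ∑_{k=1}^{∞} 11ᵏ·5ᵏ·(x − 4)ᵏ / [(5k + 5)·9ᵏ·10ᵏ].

Ratio test: |a_{k+1}/a_k| = [(5k + 5)/(5(k+1) + 5)] · 11·5/(9·10) → 11/18 as k → ∞.
The series converges when 11/18 · |x − 4| < 1, giving R = 18/11.
Endpoint x = 62/11: the terms are asymptotic to a nonzero constant times 1/k, so the series diverges by limit comparison with Σ 1/k.
Endpoint x = 26/11: an alternating series whose terms decrease to 0 in absolute value, so it converges by the Leibniz criterion.

[26/11, 62/11)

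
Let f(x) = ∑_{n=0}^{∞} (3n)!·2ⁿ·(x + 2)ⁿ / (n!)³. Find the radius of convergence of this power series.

The ratio of consecutive coefficients is (3n+1)·(3n+2)·(3n+3)/(n+1)³ · 2 → 54.
Thus R = 1/(54) = 1/54.

R = 1/54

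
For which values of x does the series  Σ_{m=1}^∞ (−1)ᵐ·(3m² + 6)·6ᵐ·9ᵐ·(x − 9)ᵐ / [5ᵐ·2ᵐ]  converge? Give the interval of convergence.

(238/27, 248/27)

The ratio of consecutive coefficients is [(3(m+1)² + 6)/(3m² + 6)] · 6·9/(5·2) → 27/5.
Hence the series converges for |x − 9| < 1/(27/5) = 5/27, so the radius of convergence is 5/27.
When x = 248/27, the terms do not tend to 0, so the series diverges.
Check x = 238/27: the terms do not tend to 0, so the series diverges.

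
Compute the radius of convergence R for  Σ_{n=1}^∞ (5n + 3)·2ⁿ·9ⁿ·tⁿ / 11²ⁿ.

R = 121/18

By the ratio test, |a_{n+1}/a_n| = [(5(n+1) + 3)/(5n + 3)] · 2·9/121 → 18/121.
Convergence for |t| · 18/121 < 1, i.e. |t| < 121/18. So R = 121/18.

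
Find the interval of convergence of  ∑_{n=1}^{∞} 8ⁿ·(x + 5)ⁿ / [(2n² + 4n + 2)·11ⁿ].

[-51/8, -29/8]

The ratio of consecutive coefficients is [(2n² + 4n + 2)/(2(n+1)² + 4(n+1) + 2)] · 8/11 → 8/11.
The series converges when 8/11 · |x + 5| < 1, giving R = 11/8.
When x = -29/8, the terms are on the order of 1/n², so the series converges absolutely by comparison with the p-series (p = 2 > 1).
When x = -51/8, the series is dominated by a constant times Σ 1/n², which converges (p = 2 > 1).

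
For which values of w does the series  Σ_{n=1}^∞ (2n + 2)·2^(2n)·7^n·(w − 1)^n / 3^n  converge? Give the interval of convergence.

The ratio of consecutive coefficients is [(2(n+1) + 2)/(2n + 2)] · 4·7/3 → 28/3.
Hence the series converges for |w − 1| < 1/(28/3) = 3/28, so the radius of convergence is 3/28.
Check w = 31/28: the terms do not tend to 0, so the series diverges.
When w = 25/28, the terms have absolute value of order n, which does not tend to 0, so the series diverges by the divergence test.

(25/28, 31/28)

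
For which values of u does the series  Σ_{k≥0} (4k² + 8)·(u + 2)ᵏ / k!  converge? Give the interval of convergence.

By the ratio test, |a_{k+1}/a_k| = (4(k+1)² + 8)/(4k² + 8) · 1/(k+1) → 0.
The ratio tends to 0 regardless of u, hence R = ∞.

(−∞, ∞)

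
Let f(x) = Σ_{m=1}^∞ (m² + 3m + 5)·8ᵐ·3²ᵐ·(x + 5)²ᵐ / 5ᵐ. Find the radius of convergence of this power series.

R = √10/12

By the ratio test, |a_{m+1}/a_m| = [((m+1)² + 3(m+1) + 5)/(m² + 3m + 5)] · 8·9/5 → 72/5.
Writing y = (x + 5)², the series in y has radius 5/72, so |x + 5| < √(5/72) and R = √10/12.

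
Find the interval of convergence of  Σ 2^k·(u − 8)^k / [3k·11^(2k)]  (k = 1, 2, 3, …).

By the ratio test, |a_{k+1}/a_k| = [3k/3(k+1)] · 2/121 → 2/121.
Thus R = 1/(2/121) = 121/2.
At u = 137/2: the terms are asymptotic to a nonzero constant times 1/k, so the series diverges by limit comparison with Σ 1/k.
Check u = -105/2: the terms alternate in sign and decrease monotonically to 0 in absolute value (size ~ c/k), so the alternating series test gives convergence.

[-105/2, 137/2)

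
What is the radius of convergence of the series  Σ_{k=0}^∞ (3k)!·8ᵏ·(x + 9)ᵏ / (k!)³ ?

R = 1/216

Ratio test: |a_{k+1}/a_k| = (3k+1)·(3k+2)·(3k+3)/(k+1)³ · 8 → 216 as k → ∞.
Thus R = 1/(216) = 1/216.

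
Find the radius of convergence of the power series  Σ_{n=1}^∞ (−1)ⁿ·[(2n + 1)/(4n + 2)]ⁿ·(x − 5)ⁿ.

R = 2

Root test: |a_n|^(1/n) = (2n + 1)/(4n + 2) → 1/2.
The series converges when 1/2 · |x − 5| < 1, giving R = 2.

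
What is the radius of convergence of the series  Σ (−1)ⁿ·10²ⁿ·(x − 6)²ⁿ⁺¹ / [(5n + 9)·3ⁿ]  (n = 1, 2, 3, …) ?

R = √3/10

The ratio of consecutive coefficients is [(5n + 9)/(5(n+1) + 9)] · 100/3 → 100/3.
Writing y = (x − 6)², the series in y has radius 3/100, so |x − 6| < √(3/100) and R = √3/10.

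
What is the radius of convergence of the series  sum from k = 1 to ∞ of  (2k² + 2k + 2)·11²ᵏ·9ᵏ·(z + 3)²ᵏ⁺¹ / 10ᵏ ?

By the ratio test, |a_{k+1}/a_k| = [(2(k+1)² + 2(k+1) + 2)/(2k² + 2k + 2)] · 121·9/10 → 1089/10.
Successive powers of (z + 3) differ by 2, so the series converges when |z + 3|² · 1089/10 < 1, i.e. |z + 3| < √(10/1089). So R = √10/33.

R = √10/33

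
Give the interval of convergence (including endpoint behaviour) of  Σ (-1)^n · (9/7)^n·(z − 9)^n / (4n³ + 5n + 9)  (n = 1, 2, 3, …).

[74/9, 88/9]

By the ratio test, |a_{n+1}/a_n| = [(4n³ + 5n + 9)/(4(n+1)³ + 5(n+1) + 9)] · 9/7 → 9/7.
Hence the series converges for |z − 9| < 1/(9/7) = 7/9, so the radius of convergence is 7/9.
At z = 88/9: the series is dominated by a constant times Σ 1/n³, which converges (p = 3 > 1).
At z = 74/9: the series is dominated by a constant times Σ 1/n³, which converges (p = 3 > 1).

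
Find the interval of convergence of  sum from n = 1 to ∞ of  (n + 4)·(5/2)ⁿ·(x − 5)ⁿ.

(23/5, 27/5)

The ratio of consecutive coefficients is [((n+1) + 4)/(n + 4)] · 5/2 → 5/2.
Thus R = 1/(5/2) = 2/5.
At x = 27/5: the terms do not tend to 0, so the series diverges.
When x = 23/5, the n-th term does not approach 0; divergence by the term test.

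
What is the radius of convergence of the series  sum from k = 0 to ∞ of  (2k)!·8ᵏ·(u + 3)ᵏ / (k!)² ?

R = 1/32

Ratio test: |a_{k+1}/a_k| = (2k+1)·(2k+2)/(k+1)² · 8 → 32 as k → ∞.
Thus R = 1/(32) = 1/32.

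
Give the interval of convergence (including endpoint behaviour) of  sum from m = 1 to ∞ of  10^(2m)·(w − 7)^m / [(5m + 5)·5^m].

Apply the ratio test: |a_{m+1}| / |a_m| = [(5m + 5)/(5(m+1) + 5)] · 100/5, which tends to 20 as m → ∞.
Thus R = 1/(20) = 1/20.
At w = 141/20: the terms behave like c/m; limit comparison with the harmonic series gives divergence.
Check w = 139/20: convergence follows from the alternating series test (terms decrease monotonically to 0).

[139/20, 141/20)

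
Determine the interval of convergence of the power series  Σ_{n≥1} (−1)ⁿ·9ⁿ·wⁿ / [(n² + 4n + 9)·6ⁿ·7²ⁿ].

[-98/3, 98/3]

By the ratio test, |a_{n+1}/a_n| = [(n² + 4n + 9)/((n+1)² + 4(n+1) + 9)] · 9/(6·49) → 3/98.
Hence the series converges for |w| < 1/(3/98) = 98/3, so the radius of convergence is 98/3.
When w = 98/3, the terms are on the order of 1/n², so the series converges absolutely by comparison with the p-series (p = 2 > 1).
When w = -98/3, absolute convergence follows by limit comparison with Σ 1/n².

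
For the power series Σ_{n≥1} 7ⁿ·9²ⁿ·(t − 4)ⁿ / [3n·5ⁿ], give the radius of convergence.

R = 5/567

By the ratio test, |a_{n+1}/a_n| = [3n/3(n+1)] · 7·81/5 → 567/5.
Convergence for |t − 4| · 567/5 < 1, i.e. |t − 4| < 5/567. So R = 5/567.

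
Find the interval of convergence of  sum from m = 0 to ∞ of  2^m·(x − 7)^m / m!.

Apply the ratio test: |a_{m+1}| / |a_m| = 2 · 1/(m+1), which tends to 0 as m → ∞.
Since the limit is 0 < 1 for every x, the series converges on all of ℝ and R = ∞.

(−∞, ∞)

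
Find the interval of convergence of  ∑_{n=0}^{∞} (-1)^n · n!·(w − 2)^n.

{2}

The ratio of consecutive coefficients is (n+1) → ∞.
The terms grow without bound for any (w − 2) ≠ 0, so R = 0 (convergence only at w = 2).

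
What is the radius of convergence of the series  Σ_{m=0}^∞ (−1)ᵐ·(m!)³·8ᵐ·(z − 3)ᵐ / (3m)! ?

R = 27/8

Apply the ratio test: |a_{m+1}| / |a_m| = (m+1)³/[(3m+1)·(3m+2)·(3m+3)] · 8, which tends to 8/27 as m → ∞.
Convergence for |z − 3| · 8/27 < 1, i.e. |z − 3| < 27/8. So R = 27/8.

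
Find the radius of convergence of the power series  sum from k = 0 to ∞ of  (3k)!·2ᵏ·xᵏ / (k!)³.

Apply the ratio test: |a_{k+1}| / |a_k| = (3k+1)·(3k+2)·(3k+3)/(k+1)³ · 2, which tends to 54 as k → ∞.
The series converges when 54 · |x| < 1, giving R = 1/54.

R = 1/54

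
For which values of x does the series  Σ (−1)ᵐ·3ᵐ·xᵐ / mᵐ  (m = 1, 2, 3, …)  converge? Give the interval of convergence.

(−∞, ∞)

By the Cauchy root test, |a_m|^(1/m) = 3/m → 0.
The limit is 0 for every x, so R = ∞.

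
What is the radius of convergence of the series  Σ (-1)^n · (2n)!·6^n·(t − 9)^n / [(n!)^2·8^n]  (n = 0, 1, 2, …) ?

Ratio test: |a_{n+1}/a_n| = (2n+1)·(2n+2)/(n+1)² · 6/8 → 3 as n → ∞.
Convergence for |t − 9| · 3 < 1, i.e. |t − 9| < 1/3. So R = 1/3.

R = 1/3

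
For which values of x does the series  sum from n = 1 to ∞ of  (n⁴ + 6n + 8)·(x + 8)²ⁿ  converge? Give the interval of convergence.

(-9, -7)

The ratio of consecutive coefficients is ((n+1)⁴ + 6(n+1) + 8)/(n⁴ + 6n + 8) → 1.
Successive powers of (x + 8) differ by 2, so the series converges when |x + 8|² · 1 < 1, i.e. |x + 8| < √(1) = 1. So R = 1.
When x = -7, the terms have absolute value of order n⁴, which does not tend to 0, so the series diverges by the divergence test.
Check x = -9: the terms do not tend to 0, so the series diverges.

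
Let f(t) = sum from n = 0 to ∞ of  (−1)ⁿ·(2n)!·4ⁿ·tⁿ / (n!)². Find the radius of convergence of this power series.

R = 1/16

By the ratio test, |a_{n+1}/a_n| = (2n+1)·(2n+2)/(n+1)² · 4 → 16.
Convergence for |t| · 16 < 1, i.e. |t| < 1/16. So R = 1/16.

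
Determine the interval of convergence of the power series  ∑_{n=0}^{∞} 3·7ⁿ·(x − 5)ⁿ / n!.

(−∞, ∞)

Ratio test: |a_{n+1}/a_n| = 3/3 · 7 · 1/(n+1) → 0 as n → ∞.
Since the limit is 0 < 1 for every x, the series converges on all of ℝ and R = ∞.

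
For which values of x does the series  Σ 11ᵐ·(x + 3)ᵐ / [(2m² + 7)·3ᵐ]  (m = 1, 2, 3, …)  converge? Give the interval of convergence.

Apply the ratio test: |a_{m+1}| / |a_m| = [(2m² + 7)/(2(m+1)² + 7)] · 11/3, which tends to 11/3 as m → ∞.
Hence the series converges for |x + 3| < 1/(11/3) = 3/11, so the radius of convergence is 3/11.
Check x = -30/11: absolute convergence follows by limit comparison with Σ 1/m².
At x = -36/11: absolute convergence follows by limit comparison with Σ 1/m².

[-36/11, -30/11]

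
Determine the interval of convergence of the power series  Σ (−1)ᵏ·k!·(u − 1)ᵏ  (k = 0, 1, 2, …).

{1}

Apply the ratio test: |a_{k+1}| / |a_k| = (k+1), which tends to ∞ as k → ∞.
The ratio grows without bound, so the series diverges whenever (u − 1) ≠ 0; it converges only at u = 1. R = 0.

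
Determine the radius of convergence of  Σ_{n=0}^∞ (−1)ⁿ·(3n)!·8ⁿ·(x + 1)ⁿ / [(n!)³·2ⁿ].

R = 1/108

The ratio of consecutive coefficients is (3n+1)·(3n+2)·(3n+3)/(n+1)³ · 8/2 → 108.
Convergence for |x + 1| · 108 < 1, i.e. |x + 1| < 1/108. So R = 1/108.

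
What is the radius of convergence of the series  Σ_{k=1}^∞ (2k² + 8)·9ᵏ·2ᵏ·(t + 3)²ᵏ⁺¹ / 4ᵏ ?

Ratio test: |a_{k+1}/a_k| = [(2(k+1)² + 8)/(2k² + 8)] · 9·2/4 → 9/2 as k → ∞.
Successive powers of (t + 3) differ by 2, so the series converges when |t + 3|² · 9/2 < 1, i.e. |t + 3| < √(2/9). So R = √2/3.

R = √2/3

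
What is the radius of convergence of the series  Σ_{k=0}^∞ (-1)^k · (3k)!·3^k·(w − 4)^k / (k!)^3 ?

R = 1/81

Apply the ratio test: |a_{k+1}| / |a_k| = (3k+1)·(3k+2)·(3k+3)/(k+1)³ · 3, which tends to 81 as k → ∞.
Hence the series converges for |w − 4| < 1/(81) = 1/81, so the radius of convergence is 1/81.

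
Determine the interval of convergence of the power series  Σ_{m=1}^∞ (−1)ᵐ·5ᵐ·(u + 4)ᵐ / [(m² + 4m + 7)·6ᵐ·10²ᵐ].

[-124, 116]

The ratio of consecutive coefficients is [(m² + 4m + 7)/((m+1)² + 4(m+1) + 7)] · 5/(6·100) → 1/120.
Convergence for |u + 4| · 1/120 < 1, i.e. |u + 4| < 120. So R = 120.
Check u = 116: absolute convergence follows by limit comparison with Σ 1/m².
Endpoint u = -124: the terms are on the order of 1/m², so the series converges absolutely by comparison with the p-series (p = 2 > 1).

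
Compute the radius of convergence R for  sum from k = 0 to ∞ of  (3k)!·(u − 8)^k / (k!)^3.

R = 1/27

By the ratio test, |a_{k+1}/a_k| = (3k+1)·(3k+2)·(3k+3)/(k+1)³ → 27.
The series converges when 27 · |u − 8| < 1, giving R = 1/27.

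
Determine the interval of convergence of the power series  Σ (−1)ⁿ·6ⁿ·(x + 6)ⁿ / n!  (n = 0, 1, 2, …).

By the ratio test, |a_{n+1}/a_n| = 6 · 1/(n+1) → 0.
The limit is 0, so the series converges for all x; R = ∞.

(−∞, ∞)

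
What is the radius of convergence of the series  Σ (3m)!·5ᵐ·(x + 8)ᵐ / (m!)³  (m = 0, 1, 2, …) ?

R = 1/135

The ratio of consecutive coefficients is (3m+1)·(3m+2)·(3m+3)/(m+1)³ · 5 → 135.
Convergence for |x + 8| · 135 < 1, i.e. |x + 8| < 1/135. So R = 1/135.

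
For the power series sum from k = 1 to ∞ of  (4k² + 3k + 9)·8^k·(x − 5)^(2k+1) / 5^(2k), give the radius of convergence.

The ratio of consecutive coefficients is [(4(k+1)² + 3(k+1) + 9)/(4k² + 3k + 9)] · 8/25 → 8/25.
Successive powers of (x − 5) differ by 2, so the series converges when |x − 5|² · 8/25 < 1, i.e. |x − 5| < √(25/8). So R = 5√2/4.

R = 5√2/4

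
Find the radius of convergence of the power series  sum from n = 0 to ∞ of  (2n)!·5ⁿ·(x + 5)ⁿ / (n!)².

By the ratio test, |a_{n+1}/a_n| = (2n+1)·(2n+2)/(n+1)² · 5 → 20.
The series converges when 20 · |x + 5| < 1, giving R = 1/20.

R = 1/20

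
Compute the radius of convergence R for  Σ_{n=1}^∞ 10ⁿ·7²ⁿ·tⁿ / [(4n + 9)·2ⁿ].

Ratio test: |a_{n+1}/a_n| = [(4n + 9)/(4(n+1) + 9)] · 10·49/2 → 245 as n → ∞.
Thus R = 1/(245) = 1/245.

R = 1/245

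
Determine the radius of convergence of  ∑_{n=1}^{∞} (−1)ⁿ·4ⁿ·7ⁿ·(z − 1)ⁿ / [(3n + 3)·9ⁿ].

R = 9/28

Apply the ratio test: |a_{n+1}| / |a_n| = [(3n + 3)/(3(n+1) + 3)] · 4·7/9, which tends to 28/9 as n → ∞.
The series converges when 28/9 · |z − 1| < 1, giving R = 9/28.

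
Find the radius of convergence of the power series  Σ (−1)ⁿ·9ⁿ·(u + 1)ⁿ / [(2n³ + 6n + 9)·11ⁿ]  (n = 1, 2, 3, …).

Ratio test: |a_{n+1}/a_n| = [(2n³ + 6n + 9)/(2(n+1)³ + 6(n+1) + 9)] · 9/11 → 9/11 as n → ∞.
Convergence for |u + 1| · 9/11 < 1, i.e. |u + 1| < 11/9. So R = 11/9.

R = 11/9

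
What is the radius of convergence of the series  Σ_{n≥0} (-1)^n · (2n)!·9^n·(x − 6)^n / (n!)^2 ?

The ratio of consecutive coefficients is (2n+1)·(2n+2)/(n+1)² · 9 → 36.
Thus R = 1/(36) = 1/36.

R = 1/36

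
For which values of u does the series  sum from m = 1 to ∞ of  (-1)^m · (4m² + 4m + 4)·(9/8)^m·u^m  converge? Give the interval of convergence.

Ratio test: |a_{m+1}/a_m| = [(4(m+1)² + 4(m+1) + 4)/(4m² + 4m + 4)] · 9/8 → 9/8 as m → ∞.
Thus R = 1/(9/8) = 8/9.
Check u = 8/9: the terms have absolute value of order m², which does not tend to 0, so the series diverges by the divergence test.
Check u = -8/9: the m-th term does not approach 0; divergence by the term test.

(-8/9, 8/9)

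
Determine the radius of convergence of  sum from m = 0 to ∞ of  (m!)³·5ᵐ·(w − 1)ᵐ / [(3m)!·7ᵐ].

By the ratio test, |a_{m+1}/a_m| = (m+1)³/[(3m+1)·(3m+2)·(3m+3)] · 5/7 → 5/189.
Convergence for |w − 1| · 5/189 < 1, i.e. |w − 1| < 189/5. So R = 189/5.

R = 189/5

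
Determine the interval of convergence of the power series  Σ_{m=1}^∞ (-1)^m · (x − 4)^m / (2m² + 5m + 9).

Apply the ratio test: |a_{m+1}| / |a_m| = (2m² + 5m + 9)/(2(m+1)² + 5(m+1) + 9), which tends to 1 as m → ∞.
So the series converges when |x − 4| < 1 and diverges when |x − 4| > 1; R = 1.
When x = 5, the series is dominated by a constant times Σ 1/m², which converges (p = 2 > 1).
When x = 3, the terms are on the order of 1/m², so the series converges absolutely by comparison with the p-series (p = 2 > 1).

[3, 5]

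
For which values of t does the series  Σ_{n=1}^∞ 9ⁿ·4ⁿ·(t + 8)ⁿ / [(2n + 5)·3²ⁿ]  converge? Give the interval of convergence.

[-33/4, -31/4)

The ratio of consecutive coefficients is [(2n + 5)/(2(n+1) + 5)] · 9·4/9 → 4.
Convergence for |t + 8| · 4 < 1, i.e. |t + 8| < 1/4. So R = 1/4.
At t = -31/4: the terms behave like c/n; limit comparison with the harmonic series gives divergence.
Endpoint t = -33/4: the terms alternate in sign and decrease monotonically to 0 in absolute value (size ~ c/n), so the alternating series test gives convergence.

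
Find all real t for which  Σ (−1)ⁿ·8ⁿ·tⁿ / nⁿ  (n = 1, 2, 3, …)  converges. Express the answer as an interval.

(−∞, ∞)

Root test: |a_n|^(1/n) = 8/n → 0.
Since the n-th root of |a_n| tends to 0, the series converges for all real t; R = ∞.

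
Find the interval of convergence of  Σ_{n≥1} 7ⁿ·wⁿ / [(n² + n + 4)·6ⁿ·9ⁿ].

Ratio test: |a_{n+1}/a_n| = [(n² + n + 4)/((n+1)² + (n+1) + 4)] · 7/(6·9) → 7/54 as n → ∞.
Thus R = 1/(7/54) = 54/7.
At w = 54/7: the terms are on the order of 1/n², so the series converges absolutely by comparison with the p-series (p = 2 > 1).
Check w = -54/7: the terms are on the order of 1/n², so the series converges absolutely by comparison with the p-series (p = 2 > 1).

[-54/7, 54/7]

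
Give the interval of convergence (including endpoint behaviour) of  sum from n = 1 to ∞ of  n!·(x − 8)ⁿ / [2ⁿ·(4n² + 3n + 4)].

{8}

Ratio test: |a_{n+1}/a_n| = (n+1) · 1/2 · (4n² + 3n + 4)/(4(n+1)² + 3(n+1) + 4) → ∞ as n → ∞.
The terms grow without bound for any (x − 8) ≠ 0, so R = 0 (convergence only at x = 8).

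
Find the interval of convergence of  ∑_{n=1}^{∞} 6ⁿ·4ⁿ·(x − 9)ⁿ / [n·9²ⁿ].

By the ratio test, |a_{n+1}/a_n| = [n/(n+1)] · 6·4/81 → 8/27.
Convergence for |x − 9| · 8/27 < 1, i.e. |x − 9| < 27/8. So R = 27/8.
Check x = 99/8: the terms are asymptotic to a nonzero constant times 1/n, so the series diverges by limit comparison with Σ 1/n.
Endpoint x = 45/8: the terms alternate in sign and decrease monotonically to 0 in absolute value (size ~ c/n), so the alternating series test gives convergence.

[45/8, 99/8)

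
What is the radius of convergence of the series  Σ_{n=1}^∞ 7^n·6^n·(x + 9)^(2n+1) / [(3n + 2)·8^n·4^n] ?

R = 4√21/21

The ratio of consecutive coefficients is [(3n + 2)/(3(n+1) + 2)] · 7·6/(8·4) → 21/16.
Writing y = (x + 9)², the series in y has radius 16/21, so |x + 9| < √(16/21) and R = 4√21/21.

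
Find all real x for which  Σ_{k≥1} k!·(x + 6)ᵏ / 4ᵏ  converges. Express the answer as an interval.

{-6}

Apply the ratio test: |a_{k+1}| / |a_k| = (k+1) · 1/4, which tends to ∞ as k → ∞.
The ratio grows without bound, so the series diverges whenever (x + 6) ≠ 0; it converges only at x = -6. R = 0.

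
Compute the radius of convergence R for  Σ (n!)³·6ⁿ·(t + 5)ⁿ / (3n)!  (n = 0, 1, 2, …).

Ratio test: |a_{n+1}/a_n| = (n+1)³/[(3n+1)·(3n+2)·(3n+3)] · 6 → 2/9 as n → ∞.
Convergence for |t + 5| · 2/9 < 1, i.e. |t + 5| < 9/2. So R = 9/2.

R = 9/2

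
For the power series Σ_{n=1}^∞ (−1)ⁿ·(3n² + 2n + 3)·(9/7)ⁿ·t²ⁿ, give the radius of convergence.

The ratio of consecutive coefficients is [(3(n+1)² + 2(n+1) + 3)/(3n² + 2n + 3)] · 9/7 → 9/7.
Successive powers of t differ by 2, so the series converges when |t|² · 9/7 < 1, i.e. |t| < √(7/9). So R = √7/3.

R = √7/3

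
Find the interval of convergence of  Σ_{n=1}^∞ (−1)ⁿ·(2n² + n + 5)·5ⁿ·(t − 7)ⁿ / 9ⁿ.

(26/5, 44/5)

Apply the ratio test: |a_{n+1}| / |a_n| = [(2(n+1)² + (n+1) + 5)/(2n² + n + 5)] · 5/9, which tends to 5/9 as n → ∞.
Hence the series converges for |t − 7| < 1/(5/9) = 9/5, so the radius of convergence is 9/5.
Endpoint t = 44/5: the terms have absolute value of order n², which does not tend to 0, so the series diverges by the divergence test.
At t = 26/5: the n-th term does not approach 0; divergence by the term test.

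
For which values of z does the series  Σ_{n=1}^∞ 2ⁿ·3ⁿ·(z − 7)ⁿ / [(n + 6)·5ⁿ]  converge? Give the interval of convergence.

[37/6, 47/6)

Apply the ratio test: |a_{n+1}| / |a_n| = [(n + 6)/((n+1) + 6)] · 2·3/5, which tends to 6/5 as n → ∞.
Convergence for |z − 7| · 6/5 < 1, i.e. |z − 7| < 5/6. So R = 5/6.
When z = 47/6, comparison with the harmonic series Σ 1/n shows the series diverges.
Check z = 37/6: convergence follows from the alternating series test (terms decrease monotonically to 0).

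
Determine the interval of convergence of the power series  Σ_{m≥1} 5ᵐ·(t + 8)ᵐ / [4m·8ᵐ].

[-48/5, -32/5)

By the ratio test, |a_{m+1}/a_m| = [4m/4(m+1)] · 5/8 → 5/8.
The series converges when 5/8 · |t + 8| < 1, giving R = 8/5.
Check t = -32/5: the terms are asymptotic to a nonzero constant times 1/m, so the series diverges by limit comparison with Σ 1/m.
At t = -48/5: an alternating series whose terms decrease to 0 in absolute value, so it converges by the Leibniz criterion.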